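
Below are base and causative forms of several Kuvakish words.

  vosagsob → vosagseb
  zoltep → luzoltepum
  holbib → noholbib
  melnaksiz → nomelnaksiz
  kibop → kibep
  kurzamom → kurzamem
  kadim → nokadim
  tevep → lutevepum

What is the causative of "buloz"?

bulez

kadim and kurzamom both end in -m yet inflect differently (nokadim, kurzamem), so the final letter is not what conditions the rule; the last vowel is.
"buloz" has last vowel 'o'. The stems whose last vowel is 'o' (kurzamom → kurzamem, kibop → kibep, vosagsob → vosagseb) change the last vowel to 'e'.
So buloz → bulez.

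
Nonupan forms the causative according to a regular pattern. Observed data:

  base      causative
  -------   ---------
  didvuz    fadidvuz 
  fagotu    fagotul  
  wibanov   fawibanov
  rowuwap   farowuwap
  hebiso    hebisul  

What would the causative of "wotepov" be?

"wotepov" ends in a consonant. The stems ending in a consonant (didvuz → fadidvuz, wibanov → fawibanov, rowuwap → farowuwap) add the prefix fa-.
So wotepov → fawotepov.

fawotepov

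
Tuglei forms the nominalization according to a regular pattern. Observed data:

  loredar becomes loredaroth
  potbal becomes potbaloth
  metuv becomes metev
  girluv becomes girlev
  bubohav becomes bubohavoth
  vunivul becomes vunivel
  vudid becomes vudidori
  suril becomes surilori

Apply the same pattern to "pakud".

vunivul and suril both end in -l yet inflect differently (vunivel, surilori), so the final letter is not what conditions the rule; the last vowel is.
"pakud" has last vowel 'u'. The stems whose last vowel is 'u' (girluv → girlev, vunivul → vunivel, metuv → metev) change the last vowel to 'e'.
So pakud → paked.

paked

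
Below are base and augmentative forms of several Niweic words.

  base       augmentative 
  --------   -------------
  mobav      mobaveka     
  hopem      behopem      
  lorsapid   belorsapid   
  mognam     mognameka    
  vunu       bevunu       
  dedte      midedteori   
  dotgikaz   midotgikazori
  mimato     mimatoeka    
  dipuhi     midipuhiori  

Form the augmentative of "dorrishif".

midorrishifori

mognam and hopem both end in -m yet inflect differently (mognameka, behopem), so the final letter is not what conditions the rule; the first letter is.
"dorrishif" begins with d-. The stems beginning with d- (dipuhi → midipuhiori, dotgikaz → midotgikazori, dedte → midedteori) add mi- … -ori around the stem.
The other patterns: stems beginning with m- add -eka; stems beginning with h-, l- or v- add the prefix be-.
So dorrishif → midorrishifori.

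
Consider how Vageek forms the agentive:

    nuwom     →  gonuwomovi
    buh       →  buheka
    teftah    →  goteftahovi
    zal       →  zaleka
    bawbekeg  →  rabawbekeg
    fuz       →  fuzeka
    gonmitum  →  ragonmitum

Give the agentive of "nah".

naheka

"nah" has 1 vowel. The stems with 1 vowel (fuz → fuzeka, zal → zaleka, buh → buheka) add -eka.
So nah → naheka.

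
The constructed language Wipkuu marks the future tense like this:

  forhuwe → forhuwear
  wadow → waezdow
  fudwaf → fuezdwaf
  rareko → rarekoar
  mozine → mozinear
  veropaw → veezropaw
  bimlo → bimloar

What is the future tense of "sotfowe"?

"sotfowe" ends in a vowel. The stems ending in a vowel (mozine → mozinear, forhuwe → forhuwear, bimlo → bimloar) add -ar.
So sotfowe → sotfowear.

sotfowear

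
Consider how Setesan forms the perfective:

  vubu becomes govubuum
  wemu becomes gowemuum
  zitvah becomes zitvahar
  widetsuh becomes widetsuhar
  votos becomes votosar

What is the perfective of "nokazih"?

nokazihar

"nokazih" ends in -h. The stems ending in -h (zitvah → zitvahar, widetsuh → widetsuhar) add -ar.
So nokazih → nokazihar.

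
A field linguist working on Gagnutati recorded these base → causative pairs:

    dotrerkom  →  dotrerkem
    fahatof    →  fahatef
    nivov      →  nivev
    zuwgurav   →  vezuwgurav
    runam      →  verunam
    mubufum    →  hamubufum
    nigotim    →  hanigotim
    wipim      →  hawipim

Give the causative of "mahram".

nivov and zuwgurav both end in -v yet inflect differently (nivev, vezuwgurav), so the final letter is not what conditions the rule; the last vowel is.
"mahram" has last vowel 'a'. The stems whose last vowel is 'a' (zuwgurav → vezuwgurav, runam → verunam) add the prefix ve-.
So mahram → vemahram.

vemahram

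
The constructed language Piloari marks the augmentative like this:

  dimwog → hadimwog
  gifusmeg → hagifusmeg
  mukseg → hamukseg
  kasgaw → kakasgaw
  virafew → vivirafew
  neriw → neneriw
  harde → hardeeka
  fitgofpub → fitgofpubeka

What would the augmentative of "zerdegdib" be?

gifusmeg and virafew both have last vowel 'e' yet inflect differently (hagifusmeg, vivirafew), so the last vowel is not what conditions the rule; the final letter is.
"zerdegdib" ends in -b. The one such stem in the data (fitgofpub → fitgofpubeka) adds -eka, so the same rule applies.
So zerdegdib → zerdegdibeka.

zerdegdibeka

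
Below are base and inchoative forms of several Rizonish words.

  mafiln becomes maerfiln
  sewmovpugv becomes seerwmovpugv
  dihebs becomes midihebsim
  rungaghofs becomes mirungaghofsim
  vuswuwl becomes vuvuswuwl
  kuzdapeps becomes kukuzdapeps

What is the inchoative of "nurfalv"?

nuerrfalv

dihebs and kuzdapeps both end in -s yet inflect differently (midihebsim, kukuzdapeps), so the final letter is not what conditions the rule; the second-to-last letter is.
"nurfalv" has second-to-last letter 'l'. The one such stem in the data (mafiln → maerfiln) inserts -er- after the first vowel (as does sewmovpugv), so the same rule applies.
The other patterns: stems whose second-to-last letter is 'b' or 'f' add mi- … -im around the stem; stems whose second-to-last letter is 'p' or 'w' repeat the first consonant+vowel as a prefix.
So nurfalv → nuerrfalv.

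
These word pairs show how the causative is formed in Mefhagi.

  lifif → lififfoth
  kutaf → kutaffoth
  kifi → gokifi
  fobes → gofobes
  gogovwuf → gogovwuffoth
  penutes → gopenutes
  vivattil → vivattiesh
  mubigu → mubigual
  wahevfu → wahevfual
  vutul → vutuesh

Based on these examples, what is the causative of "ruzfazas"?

goruzfazas

"ruzfazas" ends in -s. The stems ending in -s (fobes → gofobes, penutes → gopenutes) add the prefix go-.
The other patterns: stems ending in -l drop the final letter and add -esh; stems ending in -f double the final consonant and add -oth; stems ending in -u add -al.
So ruzfazas → goruzfazas.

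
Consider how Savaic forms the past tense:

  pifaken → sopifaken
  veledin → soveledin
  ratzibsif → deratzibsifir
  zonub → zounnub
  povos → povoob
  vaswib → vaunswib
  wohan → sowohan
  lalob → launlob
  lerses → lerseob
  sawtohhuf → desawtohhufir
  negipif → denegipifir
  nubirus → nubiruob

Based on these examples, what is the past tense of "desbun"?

sodesbun

"desbun" ends in -n. The stems ending in -n (veledin → soveledin, pifaken → sopifaken, wohan → sowohan) add the prefix so-.
So desbun → sodesbun.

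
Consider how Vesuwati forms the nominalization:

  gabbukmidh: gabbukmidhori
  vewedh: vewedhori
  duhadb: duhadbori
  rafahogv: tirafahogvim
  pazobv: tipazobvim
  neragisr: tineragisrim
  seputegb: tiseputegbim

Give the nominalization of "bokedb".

bokedbori

duhadb and seputegb both end in -b yet inflect differently (duhadbori, tiseputegbim), so the final letter is not what conditions the rule; the second-to-last letter is.
"bokedb" has second-to-last letter 'd'. The stems whose second-to-last letter is 'd' (gabbukmidh → gabbukmidhori, vewedh → vewedhori, duhadb → duhadbori) add -ori.
So bokedb → bokedbori.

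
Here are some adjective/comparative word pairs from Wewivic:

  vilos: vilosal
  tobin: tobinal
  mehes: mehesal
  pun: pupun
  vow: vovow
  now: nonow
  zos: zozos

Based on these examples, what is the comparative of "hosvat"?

hosvatal

"hosvat" has 2 vowels. The stems with 2 vowels (vilos → vilosal, tobin → tobinal, mehes → mehesal) add -al.
So hosvat → hosvatal.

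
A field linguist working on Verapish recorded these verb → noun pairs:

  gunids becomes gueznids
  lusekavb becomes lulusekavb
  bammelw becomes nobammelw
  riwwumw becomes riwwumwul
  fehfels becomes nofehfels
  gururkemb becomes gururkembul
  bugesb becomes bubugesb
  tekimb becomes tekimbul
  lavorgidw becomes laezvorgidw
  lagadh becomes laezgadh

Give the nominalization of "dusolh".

lavorgidw and riwwumw both end in -w yet inflect differently (laezvorgidw, riwwumwul), so the final letter is not what conditions the rule; the second-to-last letter is.
"dusolh" has second-to-last letter 'l'. The stems whose second-to-last letter is 'l' (fehfels → nofehfels, bammelw → nobammelw) add the prefix no-.
The other patterns: stems whose second-to-last letter is 'd' insert -ez- after the first vowel; stems whose second-to-last letter is 'm' add -ul; stems whose second-to-last letter is 's' or 'v' repeat the first consonant+vowel as a prefix.
So dusolh → nodusolh.

nodusolh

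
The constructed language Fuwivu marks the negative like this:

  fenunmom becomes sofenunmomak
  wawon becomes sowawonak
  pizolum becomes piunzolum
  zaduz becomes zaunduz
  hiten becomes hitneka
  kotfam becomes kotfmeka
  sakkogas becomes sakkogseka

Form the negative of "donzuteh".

"donzuteh" has last vowel 'e'. The one such stem in the data (hiten → hitneka) deletes the last vowel and adds -eka (as do kotfam, sakkogas), so the same rule applies.
So donzuteh → donzutheka.

donzutheka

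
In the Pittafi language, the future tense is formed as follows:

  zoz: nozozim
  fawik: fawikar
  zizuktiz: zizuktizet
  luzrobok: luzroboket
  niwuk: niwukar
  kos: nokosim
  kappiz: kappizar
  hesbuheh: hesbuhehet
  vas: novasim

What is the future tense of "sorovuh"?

"sorovuh" has 3 vowels. The stems with 3 vowels (hesbuheh → hesbuhehet, zizuktiz → zizuktizet, luzrobok → luzroboket) add -et.
So sorovuh → sorovuhet.

sorovuhet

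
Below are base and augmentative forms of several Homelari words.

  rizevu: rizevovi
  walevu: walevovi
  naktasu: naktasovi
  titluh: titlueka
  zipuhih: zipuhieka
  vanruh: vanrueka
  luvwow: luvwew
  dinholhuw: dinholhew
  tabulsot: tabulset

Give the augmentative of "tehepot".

rizevu and titluh both have last vowel 'u' yet inflect differently (rizevovi, titlueka), so the last vowel is not what conditions the rule; the final letter is.
"tehepot" ends in -t. The one such stem in the data (tabulsot → tabulset) changes the last vowel to 'e' (as do luvwow, dinholhuw), so the same rule applies.
So tehepot → tehepet.

tehepet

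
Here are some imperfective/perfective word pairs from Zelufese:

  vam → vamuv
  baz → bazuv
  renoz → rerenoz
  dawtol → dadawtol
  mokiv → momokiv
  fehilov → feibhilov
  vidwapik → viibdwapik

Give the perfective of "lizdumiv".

liibzdumiv

baz and renoz both end in -z yet inflect differently (bazuv, rerenoz), so the final letter is not what conditions the rule; the number of vowels is.
"lizdumiv" has 3 vowels. The stems with 3 vowels (fehilov → feibhilov, vidwapik → viibdwapik) insert -ib- after the first vowel.
The other patterns: stems with 1 vowel add -uv; stems with 2 vowels repeat the first consonant+vowel as a prefix.
So lizdumiv → liibzdumiv.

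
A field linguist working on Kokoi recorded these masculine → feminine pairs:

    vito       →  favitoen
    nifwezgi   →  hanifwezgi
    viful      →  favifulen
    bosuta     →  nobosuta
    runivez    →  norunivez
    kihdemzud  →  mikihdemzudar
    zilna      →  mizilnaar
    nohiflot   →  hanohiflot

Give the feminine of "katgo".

mikatgoar

"katgo" begins with k-. The one such stem in the data (kihdemzud → mikihdemzudar) adds mi- … -ar around the stem, so the same rule applies.
The other patterns: stems beginning with v- add fa- … -en around the stem; stems beginning with n- add the prefix ha-; stems beginning with b- or r- add the prefix no-.
So katgo → mikatgoar.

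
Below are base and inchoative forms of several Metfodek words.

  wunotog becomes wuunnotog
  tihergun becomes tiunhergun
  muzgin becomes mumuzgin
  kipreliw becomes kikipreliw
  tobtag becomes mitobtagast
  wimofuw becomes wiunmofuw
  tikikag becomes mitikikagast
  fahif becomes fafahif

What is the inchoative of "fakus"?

faunkus

muzgin and tihergun both end in -n yet inflect differently (mumuzgin, tiunhergun), so the final letter is not what conditions the rule; the last vowel is.
"fakus" has last vowel 'u'. The stems whose last vowel is 'u' (tihergun → tiunhergun, wimofuw → wiunmofuw) insert -un- after the first vowel.
The other patterns: stems whose last vowel is 'i' repeat the first consonant+vowel as a prefix; stems whose last vowel is 'a' add mi- … -ast around the stem.
So fakus → faunkus.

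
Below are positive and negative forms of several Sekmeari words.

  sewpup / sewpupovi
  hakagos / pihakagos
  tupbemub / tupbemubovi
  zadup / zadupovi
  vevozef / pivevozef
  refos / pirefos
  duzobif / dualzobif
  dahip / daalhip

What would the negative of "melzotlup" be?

melzotlupovi

dahip and zadup both end in -p yet inflect differently (daalhip, zadupovi), so the final letter is not what conditions the rule; the last vowel is.
"melzotlup" has last vowel 'u'. The stems whose last vowel is 'u' (zadup → zadupovi, tupbemub → tupbemubovi, sewpup → sewpupovi) add -ovi.
The other patterns: stems whose last vowel is 'i' insert -al- after the first vowel; stems whose last vowel is 'e' or 'o' add the prefix pi-.
So melzotlup → melzotlupovi.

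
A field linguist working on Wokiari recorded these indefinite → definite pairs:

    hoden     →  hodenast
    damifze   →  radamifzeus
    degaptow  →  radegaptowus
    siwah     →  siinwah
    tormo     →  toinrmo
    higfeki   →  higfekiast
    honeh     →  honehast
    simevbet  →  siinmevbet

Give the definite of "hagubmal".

hagubmalast

"hagubmal" begins with h-. The stems beginning with h- (hoden → hodenast, higfeki → higfekiast, honeh → honehast) add -ast.
So hagubmal → hagubmalast.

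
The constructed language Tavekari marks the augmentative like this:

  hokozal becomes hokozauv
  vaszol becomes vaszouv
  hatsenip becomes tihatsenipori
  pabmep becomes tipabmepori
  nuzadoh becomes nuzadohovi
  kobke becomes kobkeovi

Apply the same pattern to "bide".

vaszol and nuzadoh both have last vowel 'o' yet inflect differently (vaszouv, nuzadohovi), so the last vowel is not what conditions the rule; the final letter is.
"bide" ends in -e. The one such stem in the data (kobke → kobkeovi) adds -ovi, so the same rule applies.
The other patterns: stems ending in -l drop the final letter and add -uv; stems ending in -p add ti- … -ori around the stem.
So bide → bideovi.

bideovi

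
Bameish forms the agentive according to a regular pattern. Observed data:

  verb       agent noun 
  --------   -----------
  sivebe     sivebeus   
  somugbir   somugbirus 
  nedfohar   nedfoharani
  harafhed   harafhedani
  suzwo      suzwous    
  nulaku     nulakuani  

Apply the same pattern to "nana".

somugbir and nedfohar both end in -r yet inflect differently (somugbirus, nedfoharani), so the final letter is not what conditions the rule; the first letter is.
"nana" begins with n-. The stems beginning with n- (nulaku → nulakuani, nedfohar → nedfoharani) add -ani.
So nana → nanaani.

nanaani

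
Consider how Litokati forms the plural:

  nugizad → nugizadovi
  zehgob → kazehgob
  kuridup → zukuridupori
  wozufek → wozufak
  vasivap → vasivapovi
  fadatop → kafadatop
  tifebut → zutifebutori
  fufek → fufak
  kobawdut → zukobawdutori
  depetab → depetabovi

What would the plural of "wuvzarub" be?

zuwuvzarubori

"wuvzarub" has last vowel 'u'. The stems whose last vowel is 'u' (kuridup → zukuridupori, tifebut → zutifebutori, kobawdut → zukobawdutori) add zu- … -ori around the stem.
The other patterns: stems whose last vowel is 'a' add -ovi; stems whose last vowel is 'e' change the last vowel to 'a'; stems whose last vowel is 'o' add the prefix ka-.
So wuvzarub → zuwuvzarubori.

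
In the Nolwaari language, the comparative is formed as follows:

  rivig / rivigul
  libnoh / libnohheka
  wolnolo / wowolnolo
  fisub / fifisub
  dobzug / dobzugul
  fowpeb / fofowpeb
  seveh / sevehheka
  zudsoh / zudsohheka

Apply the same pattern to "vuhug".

vuhugul

"vuhug" ends in -g. The stems ending in -g (rivig → rivigul, dobzug → dobzugul) add -ul.
So vuhug → vuhugul.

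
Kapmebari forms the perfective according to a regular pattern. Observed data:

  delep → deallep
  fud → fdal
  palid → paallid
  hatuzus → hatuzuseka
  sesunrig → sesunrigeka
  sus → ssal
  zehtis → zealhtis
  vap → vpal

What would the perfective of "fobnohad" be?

vap and delep both end in -p yet inflect differently (vpal, deallep), so the final letter is not what conditions the rule; the number of vowels is.
"fobnohad" has 3 vowels. The stems with 3 vowels (hatuzus → hatuzuseka, sesunrig → sesunrigeka) add -eka.
The other patterns: stems with 1 vowel delete the last vowel and add -al; stems with 2 vowels insert -al- after the first vowel.
So fobnohad → fobnohadeka.

fobnohadeka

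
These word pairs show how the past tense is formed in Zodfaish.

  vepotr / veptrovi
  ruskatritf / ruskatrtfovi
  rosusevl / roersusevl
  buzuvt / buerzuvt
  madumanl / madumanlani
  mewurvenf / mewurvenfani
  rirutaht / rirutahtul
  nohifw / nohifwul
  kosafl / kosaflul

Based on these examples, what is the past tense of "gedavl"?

geerdavl

rosusevl and madumanl both end in -l yet inflect differently (roersusevl, madumanlani), so the final letter is not what conditions the rule; the second-to-last letter is.
"gedavl" has second-to-last letter 'v'. The stems whose second-to-last letter is 'v' (rosusevl → roersusevl, buzuvt → buerzuvt) insert -er- after the first vowel.
So gedavl → geerdavl.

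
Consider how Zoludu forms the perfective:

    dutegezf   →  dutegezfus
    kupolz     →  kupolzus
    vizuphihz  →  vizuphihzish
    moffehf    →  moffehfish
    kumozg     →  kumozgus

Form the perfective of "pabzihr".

moffehf and dutegezf both end in -f yet inflect differently (moffehfish, dutegezfus), so the final letter is not what conditions the rule; the second-to-last letter is.
"pabzihr" has second-to-last letter 'h'. The stems whose second-to-last letter is 'h' (vizuphihz → vizuphihzish, moffehf → moffehfish) add -ish.
So pabzihr → pabzihrish.

pabzihrish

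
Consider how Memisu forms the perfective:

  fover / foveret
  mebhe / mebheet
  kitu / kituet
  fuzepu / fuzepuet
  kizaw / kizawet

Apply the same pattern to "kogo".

Every pair shown (fover → foveret, mebhe → mebheet, kitu → kituet, …) follows the same rule: add -et.
So kogo → kogoet.

kogoet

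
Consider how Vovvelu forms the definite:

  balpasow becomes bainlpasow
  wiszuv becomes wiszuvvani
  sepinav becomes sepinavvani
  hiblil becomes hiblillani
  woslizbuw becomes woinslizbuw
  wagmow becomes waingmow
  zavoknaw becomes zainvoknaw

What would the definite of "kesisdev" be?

"kesisdev" ends in -v. The stems ending in -v (sepinav → sepinavvani, wiszuv → wiszuvvani) double the final consonant and add -ani.
So kesisdev → kesisdevvani.

kesisdevvani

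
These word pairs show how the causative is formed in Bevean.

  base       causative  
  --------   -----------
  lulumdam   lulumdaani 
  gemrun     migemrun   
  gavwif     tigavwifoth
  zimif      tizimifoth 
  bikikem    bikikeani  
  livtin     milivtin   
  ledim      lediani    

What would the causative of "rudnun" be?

"rudnun" ends in -n. The stems ending in -n (gemrun → migemrun, livtin → milivtin) add the prefix mi-.
So rudnun → mirudnun.

mirudnun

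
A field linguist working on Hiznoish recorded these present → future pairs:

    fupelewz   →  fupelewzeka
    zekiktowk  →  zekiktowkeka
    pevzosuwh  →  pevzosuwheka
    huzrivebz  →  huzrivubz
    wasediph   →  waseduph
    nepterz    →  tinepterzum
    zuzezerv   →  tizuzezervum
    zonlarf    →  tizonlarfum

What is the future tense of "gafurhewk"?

fupelewz and huzrivebz both end in -z yet inflect differently (fupelewzeka, huzrivubz), so the final letter is not what conditions the rule; the second-to-last letter is.
"gafurhewk" has second-to-last letter 'w'. The stems whose second-to-last letter is 'w' (fupelewz → fupelewzeka, zekiktowk → zekiktowkeka, pevzosuwh → pevzosuwheka) add -eka.
The other patterns: stems whose second-to-last letter is 'b' or 'p' change the last vowel to 'u'; stems whose second-to-last letter is 'r' add ti- … -um around the stem.
So gafurhewk → gafurhewkeka.

gafurhewkeka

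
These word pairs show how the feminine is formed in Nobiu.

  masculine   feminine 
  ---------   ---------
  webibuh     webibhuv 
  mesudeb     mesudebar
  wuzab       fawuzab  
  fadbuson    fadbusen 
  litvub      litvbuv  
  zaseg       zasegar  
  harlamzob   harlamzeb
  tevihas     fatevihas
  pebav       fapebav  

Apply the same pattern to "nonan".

mesudeb and litvub both end in -b yet inflect differently (mesudebar, litvbuv), so the final letter is not what conditions the rule; the last vowel is.
"nonan" has last vowel 'a'. The stems whose last vowel is 'a' (wuzab → fawuzab, tevihas → fatevihas, pebav → fapebav) add the prefix fa-.
The other patterns: stems whose last vowel is 'e' add -ar; stems whose last vowel is 'u' delete the last vowel and add -uv; stems whose last vowel is 'o' change the last vowel to 'e'.
So nonan → fanonan.

fanonan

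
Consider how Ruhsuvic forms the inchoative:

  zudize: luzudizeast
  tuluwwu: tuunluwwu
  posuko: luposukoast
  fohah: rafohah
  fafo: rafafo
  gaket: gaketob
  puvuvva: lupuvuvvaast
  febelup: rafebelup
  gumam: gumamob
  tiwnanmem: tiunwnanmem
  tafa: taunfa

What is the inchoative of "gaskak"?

"gaskak" begins with g-. The stems beginning with g- (gaket → gaketob, gumam → gumamob) add -ob.
The other patterns: stems beginning with f- add the prefix ra-; stems beginning with p- or z- add lu- … -ast around the stem; stems beginning with t- insert -un- after the first vowel.
So gaskak → gaskakob.

gaskakob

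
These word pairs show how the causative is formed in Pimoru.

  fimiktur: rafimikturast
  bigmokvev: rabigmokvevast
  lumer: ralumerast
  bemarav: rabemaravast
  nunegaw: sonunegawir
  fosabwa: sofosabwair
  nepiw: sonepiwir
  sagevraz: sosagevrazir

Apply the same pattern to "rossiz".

"rossiz" ends in -z. The one such stem in the data (sagevraz → sosagevrazir) adds so- … -ir around the stem, so the same rule applies.
The other pattern: stems ending in -r or -v add ra- … -ast around the stem.
So rossiz → sorossizir.

sorossizir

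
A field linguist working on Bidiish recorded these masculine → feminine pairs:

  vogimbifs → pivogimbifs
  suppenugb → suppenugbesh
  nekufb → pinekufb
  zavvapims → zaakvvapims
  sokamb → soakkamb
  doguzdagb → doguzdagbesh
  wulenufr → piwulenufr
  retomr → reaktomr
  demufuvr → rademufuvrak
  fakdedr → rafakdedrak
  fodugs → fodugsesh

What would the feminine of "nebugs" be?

"nebugs" has second-to-last letter 'g'. The stems whose second-to-last letter is 'g' (suppenugb → suppenugbesh, doguzdagb → doguzdagbesh, fodugs → fodugsesh) add -esh.
The other patterns: stems whose second-to-last letter is 'm' insert -ak- after the first vowel; stems whose second-to-last letter is 'f' add the prefix pi-; stems whose second-to-last letter is 'd' or 'v' add ra- … -ak around the stem.
So nebugs → nebugsesh.

nebugsesh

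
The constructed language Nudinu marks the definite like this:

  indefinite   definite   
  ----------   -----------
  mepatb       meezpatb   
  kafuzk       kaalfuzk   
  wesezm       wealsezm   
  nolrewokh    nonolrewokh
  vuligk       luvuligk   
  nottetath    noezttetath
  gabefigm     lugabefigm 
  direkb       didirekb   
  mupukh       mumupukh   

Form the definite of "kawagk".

lukawagk

nottetath and nolrewokh both end in -h yet inflect differently (noezttetath, nonolrewokh), so the final letter is not what conditions the rule; the second-to-last letter is.
"kawagk" has second-to-last letter 'g'. The stems whose second-to-last letter is 'g' (vuligk → luvuligk, gabefigm → lugabefigm) add the prefix lu-.
So kawagk → lukawagk.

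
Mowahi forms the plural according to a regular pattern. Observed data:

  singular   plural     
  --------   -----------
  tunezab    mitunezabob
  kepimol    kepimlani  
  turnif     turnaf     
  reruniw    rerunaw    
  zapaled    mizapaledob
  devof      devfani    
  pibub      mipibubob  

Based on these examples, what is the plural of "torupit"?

devof and turnif both end in -f yet inflect differently (devfani, turnaf), so the final letter is not what conditions the rule; the last vowel is.
"torupit" has last vowel 'i'. The stems whose last vowel is 'i' (reruniw → rerunaw, turnif → turnaf) change the last vowel to 'a'.
So torupit → torupat.

torupat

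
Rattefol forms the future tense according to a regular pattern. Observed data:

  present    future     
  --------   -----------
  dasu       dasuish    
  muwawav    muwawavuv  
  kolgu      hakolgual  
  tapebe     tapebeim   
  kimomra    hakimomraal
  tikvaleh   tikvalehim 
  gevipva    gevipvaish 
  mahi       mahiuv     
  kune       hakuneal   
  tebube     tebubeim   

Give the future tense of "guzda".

guzdaish

kune and tapebe both end in -e yet inflect differently (hakuneal, tapebeim), so the final letter is not what conditions the rule; the first letter is.
"guzda" begins with g-. The one such stem in the data (gevipva → gevipvaish) adds -ish, so the same rule applies.
The other patterns: stems beginning with k- add ha- … -al around the stem; stems beginning with m- add -uv; stems beginning with t- add -im.
So guzda → guzdaish.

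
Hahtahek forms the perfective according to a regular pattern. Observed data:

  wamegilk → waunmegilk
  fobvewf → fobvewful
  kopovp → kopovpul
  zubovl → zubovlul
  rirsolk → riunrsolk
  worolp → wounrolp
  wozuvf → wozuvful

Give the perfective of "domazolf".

worolp and kopovp both end in -p yet inflect differently (wounrolp, kopovpul), so the final letter is not what conditions the rule; the second-to-last letter is.
"domazolf" has second-to-last letter 'l'. The stems whose second-to-last letter is 'l' (worolp → wounrolp, rirsolk → riunrsolk, wamegilk → waunmegilk) insert -un- after the first vowel.
The other pattern: stems whose second-to-last letter is 'v' or 'w' add -ul.
So domazolf → dounmazolf.

dounmazolf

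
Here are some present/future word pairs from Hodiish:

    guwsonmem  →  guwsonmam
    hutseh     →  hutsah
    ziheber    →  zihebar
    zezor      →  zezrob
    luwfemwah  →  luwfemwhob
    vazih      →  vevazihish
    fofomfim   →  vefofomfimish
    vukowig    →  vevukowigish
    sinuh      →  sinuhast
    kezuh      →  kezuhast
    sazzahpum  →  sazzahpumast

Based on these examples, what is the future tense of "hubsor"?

hubsrob

ziheber and zezor both end in -r yet inflect differently (zihebar, zezrob), so the final letter is not what conditions the rule; the last vowel is.
"hubsor" has last vowel 'o'. The one such stem in the data (zezor → zezrob) deletes the last vowel and adds -ob (as does luwfemwah), so the same rule applies.
The other patterns: stems whose last vowel is 'e' change the last vowel to 'a'; stems whose last vowel is 'i' add ve- … -ish around the stem; stems whose last vowel is 'u' add -ast.
So hubsor → hubsrob.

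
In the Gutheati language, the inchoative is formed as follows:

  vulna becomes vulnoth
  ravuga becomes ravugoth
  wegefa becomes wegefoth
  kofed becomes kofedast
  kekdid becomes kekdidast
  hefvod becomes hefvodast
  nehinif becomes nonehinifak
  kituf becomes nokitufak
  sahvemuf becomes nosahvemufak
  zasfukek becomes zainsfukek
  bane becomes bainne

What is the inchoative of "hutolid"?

"hutolid" ends in -d. The stems ending in -d (kofed → kofedast, kekdid → kekdidast, hefvod → hefvodast) add -ast.
So hutolid → hutolidast.

hutolidast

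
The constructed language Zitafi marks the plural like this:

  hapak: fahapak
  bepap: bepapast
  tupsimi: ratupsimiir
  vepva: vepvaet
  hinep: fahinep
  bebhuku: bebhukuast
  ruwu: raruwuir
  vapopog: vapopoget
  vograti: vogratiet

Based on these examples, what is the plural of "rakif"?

"rakif" begins with r-. The one such stem in the data (ruwu → raruwuir) adds ra- … -ir around the stem, so the same rule applies.
The other patterns: stems beginning with b- add -ast; stems beginning with h- add the prefix fa-; stems beginning with v- add -et.
So rakif → rarakifir.

rarakifir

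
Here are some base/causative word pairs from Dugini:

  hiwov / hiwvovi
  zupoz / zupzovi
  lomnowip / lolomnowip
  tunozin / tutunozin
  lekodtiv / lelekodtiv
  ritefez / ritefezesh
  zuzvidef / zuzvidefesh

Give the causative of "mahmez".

mahmezesh

"mahmez" has last vowel 'e'. The stems whose last vowel is 'e' (ritefez → ritefezesh, zuzvidef → zuzvidefesh) add -esh.
The other patterns: stems whose last vowel is 'o' delete the last vowel and add -ovi; stems whose last vowel is 'i' repeat the first consonant+vowel as a prefix.
So mahmez → mahmezesh.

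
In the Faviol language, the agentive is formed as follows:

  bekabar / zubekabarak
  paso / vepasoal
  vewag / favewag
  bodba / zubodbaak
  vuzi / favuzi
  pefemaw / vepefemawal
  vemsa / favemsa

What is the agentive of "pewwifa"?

vemsa and bodba both end in -a yet inflect differently (favemsa, zubodbaak), so the final letter is not what conditions the rule; the first letter is.
"pewwifa" begins with p-. The stems beginning with p- (pefemaw → vepefemawal, paso → vepasoal) add ve- … -al around the stem.
So pewwifa → vepewwifaal.

vepewwifaal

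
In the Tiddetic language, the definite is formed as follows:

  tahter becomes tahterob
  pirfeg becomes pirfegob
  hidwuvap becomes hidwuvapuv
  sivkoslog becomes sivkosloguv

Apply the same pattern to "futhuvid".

futhuviduv

pirfeg and sivkoslog both end in -g yet inflect differently (pirfegob, sivkosloguv), so the final letter is not what conditions the rule; the number of vowels is.
"futhuvid" has 3 vowels. The stems with 3 vowels (hidwuvap → hidwuvapuv, sivkoslog → sivkosloguv) add -uv.
The other pattern: stems with 2 vowels add -ob.
So futhuvid → futhuviduv.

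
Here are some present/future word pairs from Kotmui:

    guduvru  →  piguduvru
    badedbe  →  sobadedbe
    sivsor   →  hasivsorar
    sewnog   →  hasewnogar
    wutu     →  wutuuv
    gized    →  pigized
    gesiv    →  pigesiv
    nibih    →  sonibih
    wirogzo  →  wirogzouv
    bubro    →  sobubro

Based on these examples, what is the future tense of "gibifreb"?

guduvru and wutu both end in -u yet inflect differently (piguduvru, wutuuv), so the final letter is not what conditions the rule; the first letter is.
"gibifreb" begins with g-. The stems beginning with g- (gesiv → pigesiv, guduvru → piguduvru, gized → pigized) add the prefix pi-.
The other patterns: stems beginning with s- add ha- … -ar around the stem; stems beginning with w- add -uv; stems beginning with b- or n- add the prefix so-.
So gibifreb → pigibifreb.

pigibifreb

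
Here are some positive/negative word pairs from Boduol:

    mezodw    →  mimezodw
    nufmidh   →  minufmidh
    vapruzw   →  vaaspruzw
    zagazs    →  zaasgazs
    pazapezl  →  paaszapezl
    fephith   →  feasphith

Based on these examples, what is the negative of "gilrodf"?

"gilrodf" has second-to-last letter 'd'. The stems whose second-to-last letter is 'd' (mezodw → mimezodw, nufmidh → minufmidh) add the prefix mi-.
So gilrodf → migilrodf.

migilrodf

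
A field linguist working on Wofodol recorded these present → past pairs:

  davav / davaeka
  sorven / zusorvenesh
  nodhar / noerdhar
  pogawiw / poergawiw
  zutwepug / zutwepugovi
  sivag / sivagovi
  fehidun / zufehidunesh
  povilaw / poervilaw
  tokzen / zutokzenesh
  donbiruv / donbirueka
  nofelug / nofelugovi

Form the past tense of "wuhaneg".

"wuhaneg" ends in -g. The stems ending in -g (nofelug → nofelugovi, zutwepug → zutwepugovi, sivag → sivagovi) add -ovi.
The other patterns: stems ending in -n add zu- … -esh around the stem; stems ending in -v drop the final letter and add -eka; stems ending in -r or -w insert -er- after the first vowel.
So wuhaneg → wuhanegovi.

wuhanegovi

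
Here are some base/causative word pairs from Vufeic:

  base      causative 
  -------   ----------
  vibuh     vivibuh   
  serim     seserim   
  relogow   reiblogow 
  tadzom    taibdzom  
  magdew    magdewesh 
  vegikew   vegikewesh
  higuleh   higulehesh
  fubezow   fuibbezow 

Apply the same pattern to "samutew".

samutewesh

serim and tadzom both end in -m yet inflect differently (seserim, taibdzom), so the final letter is not what conditions the rule; the last vowel is.
"samutew" has last vowel 'e'. The stems whose last vowel is 'e' (vegikew → vegikewesh, magdew → magdewesh, higuleh → higulehesh) add -esh.
The other patterns: stems whose last vowel is 'i' or 'u' repeat the first consonant+vowel as a prefix; stems whose last vowel is 'o' insert -ib- after the first vowel.
So samutew → samutewesh.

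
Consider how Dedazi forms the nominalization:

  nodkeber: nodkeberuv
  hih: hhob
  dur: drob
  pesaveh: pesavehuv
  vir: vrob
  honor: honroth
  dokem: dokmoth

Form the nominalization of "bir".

dur and honor both end in -r yet inflect differently (drob, honroth), so the final letter is not what conditions the rule; the number of vowels is.
"bir" has 1 vowel. The stems with 1 vowel (dur → drob, vir → vrob, hih → hhob) delete the last vowel and add -ob.
So bir → brob.

brob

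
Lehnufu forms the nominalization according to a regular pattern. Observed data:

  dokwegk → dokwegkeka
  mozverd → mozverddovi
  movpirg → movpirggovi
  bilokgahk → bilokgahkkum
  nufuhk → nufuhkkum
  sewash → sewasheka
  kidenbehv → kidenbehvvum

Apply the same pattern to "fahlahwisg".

fahlahwisgeka

"fahlahwisg" has second-to-last letter 's'. The one such stem in the data (sewash → sewasheka) adds -eka, so the same rule applies.
The other patterns: stems whose second-to-last letter is 'h' double the final consonant and add -um; stems whose second-to-last letter is 'r' double the final consonant and add -ovi.
So fahlahwisg → fahlahwisgeka.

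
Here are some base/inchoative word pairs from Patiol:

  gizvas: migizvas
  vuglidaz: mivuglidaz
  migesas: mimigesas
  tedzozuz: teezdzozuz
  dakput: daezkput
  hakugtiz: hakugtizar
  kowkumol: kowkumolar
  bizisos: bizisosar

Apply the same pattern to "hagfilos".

hagfilosar

vuglidaz and tedzozuz both end in -z yet inflect differently (mivuglidaz, teezdzozuz), so the final letter is not what conditions the rule; the last vowel is.
"hagfilos" has last vowel 'o'. The stems whose last vowel is 'o' (kowkumol → kowkumolar, bizisos → bizisosar) add -ar.
The other patterns: stems whose last vowel is 'a' add the prefix mi-; stems whose last vowel is 'u' insert -ez- after the first vowel.
So hagfilos → hagfilosar.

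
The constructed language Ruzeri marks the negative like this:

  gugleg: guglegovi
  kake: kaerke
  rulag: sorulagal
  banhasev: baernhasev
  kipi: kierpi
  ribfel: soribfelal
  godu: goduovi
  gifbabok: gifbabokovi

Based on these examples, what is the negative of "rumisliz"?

sorumislizal

rulag and gugleg both end in -g yet inflect differently (sorulagal, guglegovi), so the final letter is not what conditions the rule; the first letter is.
"rumisliz" begins with r-. The stems beginning with r- (ribfel → soribfelal, rulag → sorulagal) add so- … -al around the stem.
The other patterns: stems beginning with g- add -ovi; stems beginning with b- or k- insert -er- after the first vowel.
So rumisliz → sorumislizal.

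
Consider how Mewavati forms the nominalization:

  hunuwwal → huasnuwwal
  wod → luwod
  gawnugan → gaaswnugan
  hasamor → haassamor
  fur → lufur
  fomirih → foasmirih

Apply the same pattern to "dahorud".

"dahorud" has 3 vowels. The stems with 3 vowels (hasamor → haassamor, gawnugan → gaaswnugan, fomirih → foasmirih) insert -as- after the first vowel.
The other pattern: stems with 1 vowel add the prefix lu-.
So dahorud → daashorud.

daashorud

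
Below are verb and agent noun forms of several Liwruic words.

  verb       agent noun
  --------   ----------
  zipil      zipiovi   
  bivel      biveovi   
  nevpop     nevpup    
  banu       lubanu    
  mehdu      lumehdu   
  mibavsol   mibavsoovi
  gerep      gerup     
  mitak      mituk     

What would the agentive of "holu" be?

luholu

"holu" ends in -u. The stems ending in -u (mehdu → lumehdu, banu → lubanu) add the prefix lu-.
So holu → luholu.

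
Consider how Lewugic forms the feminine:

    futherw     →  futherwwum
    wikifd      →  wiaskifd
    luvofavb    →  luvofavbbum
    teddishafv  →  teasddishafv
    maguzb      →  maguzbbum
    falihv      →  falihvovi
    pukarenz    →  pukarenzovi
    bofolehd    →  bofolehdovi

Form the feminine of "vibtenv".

vibtenvovi

falihv and teddishafv both end in -v yet inflect differently (falihvovi, teasddishafv), so the final letter is not what conditions the rule; the second-to-last letter is.
"vibtenv" has second-to-last letter 'n'. The one such stem in the data (pukarenz → pukarenzovi) adds -ovi, so the same rule applies.
The other patterns: stems whose second-to-last letter is 'f' insert -as- after the first vowel; stems whose second-to-last letter is 'r', 'v' or 'z' double the final consonant and add -um.
So vibtenv → vibtenvovi.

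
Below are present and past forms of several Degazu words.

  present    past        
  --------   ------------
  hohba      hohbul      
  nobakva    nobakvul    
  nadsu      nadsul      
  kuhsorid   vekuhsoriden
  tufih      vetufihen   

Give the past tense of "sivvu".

sivvul

nobakva and kuhsorid both have 3 vowels yet inflect differently (nobakvul, vekuhsoriden), so the number of vowels is not what conditions the rule; whether the stem ends in a vowel or a consonant is.
"sivvu" ends in a vowel. The stems ending in a vowel (hohba → hohbul, nobakva → nobakvul, nadsu → nadsul) drop the final letter and add -ul.
The other pattern: stems ending in a consonant add ve- … -en around the stem.
So sivvu → sivvul.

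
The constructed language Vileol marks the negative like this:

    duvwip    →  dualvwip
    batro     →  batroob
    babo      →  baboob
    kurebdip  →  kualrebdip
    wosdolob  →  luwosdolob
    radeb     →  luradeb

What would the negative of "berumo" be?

berumoob

babo and wosdolob both have last vowel 'o' yet inflect differently (baboob, luwosdolob), so the last vowel is not what conditions the rule; the final letter is.
"berumo" ends in -o. The stems ending in -o (babo → baboob, batro → batroob) add -ob.
So berumo → berumoob.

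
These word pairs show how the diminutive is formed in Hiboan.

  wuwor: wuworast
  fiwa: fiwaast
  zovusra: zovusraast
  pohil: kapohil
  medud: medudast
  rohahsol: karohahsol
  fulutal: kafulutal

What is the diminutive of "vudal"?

kavudal

fulutal and fiwa both have last vowel 'a' yet inflect differently (kafulutal, fiwaast), so the last vowel is not what conditions the rule; the final letter is.
"vudal" ends in -l. The stems ending in -l (fulutal → kafulutal, rohahsol → karohahsol, pohil → kapohil) add the prefix ka-.
The other pattern: stems ending in -a, -d or -r add -ast.
So vudal → kavudal.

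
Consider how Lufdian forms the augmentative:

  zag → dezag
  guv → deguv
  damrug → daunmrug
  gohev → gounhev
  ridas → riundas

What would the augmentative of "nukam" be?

zag and damrug both end in -g yet inflect differently (dezag, daunmrug), so the final letter is not what conditions the rule; the number of vowels is.
"nukam" has 2 vowels. The stems with 2 vowels (damrug → daunmrug, gohev → gounhev, ridas → riundas) insert -un- after the first vowel.
So nukam → nuunkam.

nuunkam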